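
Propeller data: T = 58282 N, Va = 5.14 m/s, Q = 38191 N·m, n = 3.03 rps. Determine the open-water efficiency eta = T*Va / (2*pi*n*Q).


Formula: eta = T * Va / (2 * pi * n * Q)
Step 1 — numerator = T * Va = 58282 * 5.14 = 299569.48
Step 2 — 2 * pi * n = 2 * pi * 3.03 = 19.038051
Step 3 — denominator = 19.038051 * 38191 = 727082.21
Step 4 — eta = 299569.48 / 727082.21 ≈ 0.41202 (5 s.f.)

0.41202


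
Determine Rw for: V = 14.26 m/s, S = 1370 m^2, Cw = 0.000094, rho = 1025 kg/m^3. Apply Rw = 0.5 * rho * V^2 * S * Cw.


Formula: Rw = 0.5 * rho * V^2 * S * Cw
Step 1 — V^2 = 14.26^2 = 203.3476
Step 2 — 0.5 * rho * V^2 = 0.5 * 1025 * 203.3476 = 104215.645
Step 3 — Rw = 104215.645 * 1370 * 0.000094 ≈ 13421 N (5 s.f.)

13421 N


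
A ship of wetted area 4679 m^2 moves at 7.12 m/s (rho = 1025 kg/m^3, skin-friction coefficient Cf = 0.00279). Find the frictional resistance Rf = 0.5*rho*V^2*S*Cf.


Formula: Rf = 0.5 * rho * V^2 * S * Cf
Step 1 — V^2 = 7.12^2 = 50.6944
Step 2 — 0.5 * rho * V^2 = 0.5 * 1025 * 50.6944 = 25980.88
Step 3 — Rf = 25980.88 * 4679 * 0.00279 ≈ 339170 N (5 s.f.)

339170 N


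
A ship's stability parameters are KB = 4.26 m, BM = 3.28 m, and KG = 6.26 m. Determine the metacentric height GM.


Formula: GM = KB + BM - KG
Step 1 — KM = KB + BM = 4.26 + 3.28 = 7.54 m
Step 2 — GM = KM - KG = 7.54 - 6.26 = 1.28 m

1.28 m


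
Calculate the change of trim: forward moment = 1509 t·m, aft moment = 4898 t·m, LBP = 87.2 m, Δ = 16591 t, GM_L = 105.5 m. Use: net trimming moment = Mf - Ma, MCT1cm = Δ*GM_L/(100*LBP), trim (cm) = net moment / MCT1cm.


Formula: net trimming moment = Mf - Ma; MCT1cm = Δ*GM_L/(100*LBP); trim = net moment / MCT1cm
Step 1 — net trimming moment = 1509 - 4898 = -3389 t·m
Step 2 — MCT1cm = 16591 * 105.5 / (100 * 87.2) = 200.7283 t·m/cm
Step 3 — trim = -3389 / 200.7283 ≈ -16.884 cm (5 s.f.)

-16.884 cm


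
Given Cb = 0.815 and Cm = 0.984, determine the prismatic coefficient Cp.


Formula: Cp = Cb / Cm
Substituting: Cp = 0.815 / 0.984
Result: Cp ≈ 0.82825 (5 s.f.)

0.82825


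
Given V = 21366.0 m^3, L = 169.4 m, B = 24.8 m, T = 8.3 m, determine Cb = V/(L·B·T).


Formula: Cb = V / (L * B * T)
Step 1 — L * B * T = 169.4 * 24.8 * 8.3 = 34869.296 m^3
Step 2 — Cb = 21366.0 / 34869.296 ≈ 0.61275 (5 s.f.)

0.61275


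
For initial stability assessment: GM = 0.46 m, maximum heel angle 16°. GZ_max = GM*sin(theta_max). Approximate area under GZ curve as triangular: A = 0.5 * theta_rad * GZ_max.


Formula: GZ_max = GM * sin(theta); Area = 0.5 * theta_rad * GZ_max
Step 1 — GZ_max = 0.46 * sin(16°) = 0.46 * 0.275637 = 0.126793 m
Step 2 — theta_rad = 16 * pi/180 = 0.279253 rad
Step 3 — Area = 0.5 * 0.279253 * 0.126793 ≈ 0.017704 m·rad (5 s.f.)

0.017704 m·rad


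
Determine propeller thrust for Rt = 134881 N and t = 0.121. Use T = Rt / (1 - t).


Formula: T = Rt / (1 - t)
Step 1 — (1 - t) = 1 - 0.121 = 0.879
Step 2 — T = 134881 / 0.879 ≈ 153450 N (5 s.f.)

153450 N


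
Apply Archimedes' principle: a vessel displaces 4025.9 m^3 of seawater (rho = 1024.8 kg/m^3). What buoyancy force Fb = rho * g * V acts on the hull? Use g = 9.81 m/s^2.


Formula: Fb = rho * g * V
Substituting: Fb = 1024.8 * 9.81 * 4025.9
Intermediate: 1024.8 * 9.81 = 10053.288
Result: Fb = 10053.288 * 4025.9 ≈ 40474000 N (5 s.f.)

40474000 N


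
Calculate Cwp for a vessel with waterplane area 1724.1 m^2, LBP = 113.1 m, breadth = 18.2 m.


Formula: Cwp = Aw / (L * B)
Step 1 — L * B = 113.1 * 18.2 = 2058.42 m^2
Step 2 — Cwp = 1724.1 / 2058.42 ≈ 0.83758 (5 s.f.)

0.83758


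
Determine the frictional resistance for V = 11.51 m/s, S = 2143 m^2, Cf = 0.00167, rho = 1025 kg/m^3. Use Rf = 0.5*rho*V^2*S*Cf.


Formula: Rf = 0.5 * rho * V^2 * S * Cf
Step 1 — V^2 = 11.51^2 = 132.4801
Step 2 — 0.5 * rho * V^2 = 0.5 * 1025 * 132.4801 = 67896.05125
Step 3 — Rf = 67896.05125 * 2143 * 0.00167 ≈ 242990 N (5 s.f.)

242990 N


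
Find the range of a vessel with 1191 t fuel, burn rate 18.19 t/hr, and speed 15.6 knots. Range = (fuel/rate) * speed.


Formula: endurance = fuel / rate; range = endurance * speed
Step 1 — endurance = 1191 / 18.19 = 65.4755 hours
Step 2 — range = 65.4755 * 15.6 ≈ 1021.4 nautical miles (5 s.f.)

1021.4 NM


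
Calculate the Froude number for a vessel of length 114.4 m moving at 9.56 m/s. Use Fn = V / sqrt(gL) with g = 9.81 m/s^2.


Formula: Fn = V / sqrt(g * L)
Step 1 — g * L = 9.81 * 114.4 = 1122.264
Step 2 — sqrt(g * L) = sqrt(1122.264) = 33.500209
Step 3 — Fn = 9.56 / 33.500209 ≈ 0.28537 (5 s.f.)

0.28537


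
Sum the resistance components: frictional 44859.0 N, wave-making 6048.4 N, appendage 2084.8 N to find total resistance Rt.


Formula: Rt = Rf + Rw + Ra
Substituting: Rt = 44859.0 + 6048.4 + 2084.8
Result: Rt = 52992.2 N

52992.2 N


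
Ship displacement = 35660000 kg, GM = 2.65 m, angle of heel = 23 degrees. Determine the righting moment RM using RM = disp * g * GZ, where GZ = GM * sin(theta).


Formula: GZ = GM * sin(theta); RM = disp * g * GZ
Step 1 — GZ = 2.65 * sin(23°) = 2.65 * 0.390731 = 1.035437 m
Step 2 — RM = 35660000 * 9.81 * 1.035437 ≈ 362220000 N·m (5 s.f.)

362220000 N·m


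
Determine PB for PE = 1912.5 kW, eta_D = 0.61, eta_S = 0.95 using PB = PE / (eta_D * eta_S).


Formula: PB = PE / (eta_D * eta_S)
Step 1 — combined efficiency = eta_D * eta_S = 0.61 * 0.95 = 0.5795
Step 2 — PB = 1912.5 / 0.5795 ≈ 3300.3 kW (5 s.f.)

3300.3 kW


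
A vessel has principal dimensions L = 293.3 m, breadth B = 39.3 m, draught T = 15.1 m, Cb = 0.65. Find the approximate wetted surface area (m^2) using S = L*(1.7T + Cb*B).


Formula: S = 1.7*L*T + V/T with V = Cb*L*B*T, i.e. S = L * (1.7*T + Cb*B)
Step 1 — 1.7*T = 1.7 * 15.1 = 25.67 m
Step 2 — Cb*B = 0.65 * 39.3 = 25.545 m
Step 3 — 1.7*T + Cb*B = 25.67 + 25.545 = 51.215 m
Step 4 — S = 293.3 * 51.215 ≈ 15021 m^2 (5 s.f.)

15021 m^2


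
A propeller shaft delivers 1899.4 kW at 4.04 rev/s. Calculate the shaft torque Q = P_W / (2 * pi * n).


Formula: Q = P_W / (2 * pi * n)
Step 1 — P_W = 1899.4 kW * 1000 = 1899400.0 W
Step 2 — 2 * pi * n = 2 * pi * 4.04 = 25.384069
Step 3 — Q = 1899400.0 / 25.384069 ≈ 74826 N·m (5 s.f.)

74826 N·m


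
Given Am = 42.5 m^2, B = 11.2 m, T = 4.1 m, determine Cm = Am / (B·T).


Formula: Cm = Am / (B * T)
Step 1 — B * T = 11.2 * 4.1 = 45.92 m^2
Step 2 — Cm = 42.5 / 45.92 ≈ 0.92552 (5 s.f.)

0.92552


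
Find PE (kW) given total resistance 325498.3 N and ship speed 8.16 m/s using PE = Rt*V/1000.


Formula: PE = Rt * V / 1000 (kW)
Step 1 — PE (W) = 325498.3 * 8.16 = 2656066.128 W
Step 2 — PE (kW) = 2656066.128 / 1000 ≈ 2656.1 kW (5 s.f.)

2656.1 kW


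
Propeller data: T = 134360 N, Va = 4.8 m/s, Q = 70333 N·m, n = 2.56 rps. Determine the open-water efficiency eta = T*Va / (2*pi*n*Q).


Formula: eta = T * Va / (2 * pi * n * Q)
Step 1 — numerator = T * Va = 134360 * 4.8 = 644928.0
Step 2 — 2 * pi * n = 2 * pi * 2.56 = 16.084954
Step 3 — denominator = 16.084954 * 70333 = 1131303.07
Step 4 — eta = 644928.0 / 1131303.07 ≈ 0.57008 (5 s.f.)

0.57008


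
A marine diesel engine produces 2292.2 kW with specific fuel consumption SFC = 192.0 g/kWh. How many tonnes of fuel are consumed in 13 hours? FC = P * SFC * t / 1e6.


Formula: FC (tonnes) = P * SFC * t / 1,000,000
Step 1 — P * SFC * t = 2292.2 * 192.0 * 13 = 5721331.2 g
Step 2 — FC (tonnes) = 5721331.2 / 1,000,000 ≈ 5.7213 tonnes (5 s.f.)

5.7213 tonnes


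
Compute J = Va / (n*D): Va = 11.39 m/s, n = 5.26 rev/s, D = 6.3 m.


Formula: J = Va / (n * D)
Step 1 — n * D = 5.26 * 6.3 = 33.138
Step 2 — J = 11.39 / 33.138 ≈ 0.34371 (5 s.f.)

0.34371


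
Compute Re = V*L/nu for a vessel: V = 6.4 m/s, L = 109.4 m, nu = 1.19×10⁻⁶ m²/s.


Formula: Re = V * L / nu
Step 1 — V * L = 6.4 * 109.4 = 700.16 m^2/s
Step 2 — Re = 700.16 / 1.19e-6 = 5.88e+08

5.88e+08


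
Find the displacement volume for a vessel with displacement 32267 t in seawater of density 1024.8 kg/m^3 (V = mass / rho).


Formula: V = mass / rho
Step 1 — convert tonnes to kg: 32267 t * 1000 = 32267000 kg
Step 2 — V = 32267000 / 1024.8 ≈ 31486 m^3 (5 s.f.)

31486 m^3


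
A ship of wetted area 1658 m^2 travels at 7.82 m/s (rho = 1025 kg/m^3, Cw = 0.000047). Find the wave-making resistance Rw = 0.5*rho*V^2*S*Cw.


Formula: Rw = 0.5 * rho * V^2 * S * Cw
Step 1 — V^2 = 7.82^2 = 61.1524
Step 2 — 0.5 * rho * V^2 = 0.5 * 1025 * 61.1524 = 31340.605
Step 3 — Rw = 31340.605 * 1658 * 0.000047 ≈ 2442.2 N (5 s.f.)

2442.2 N


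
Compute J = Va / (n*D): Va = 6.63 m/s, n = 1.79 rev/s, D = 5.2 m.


Formula: J = Va / (n * D)
Step 1 — n * D = 1.79 * 5.2 = 9.308
Step 2 — J = 6.63 / 9.308 ≈ 0.71229 (5 s.f.)

0.71229


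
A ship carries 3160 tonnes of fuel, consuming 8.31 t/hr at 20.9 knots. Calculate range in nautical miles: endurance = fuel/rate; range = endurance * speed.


Formula: endurance = fuel / rate; range = endurance * speed
Step 1 — endurance = 3160 / 8.31 = 380.2647 hours
Step 2 — range = 380.2647 * 20.9 ≈ 7947.5 nautical miles (5 s.f.)

7947.5 NM


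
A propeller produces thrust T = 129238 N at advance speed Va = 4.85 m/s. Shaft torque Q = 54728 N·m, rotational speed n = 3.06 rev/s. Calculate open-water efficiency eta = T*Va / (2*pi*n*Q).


Formula: eta = T * Va / (2 * pi * n * Q)
Step 1 — numerator = T * Va = 129238 * 4.85 = 626804.3
Step 2 — 2 * pi * n = 2 * pi * 3.06 = 19.226547
Step 3 — denominator = 19.226547 * 54728 = 1052230.46
Step 4 — eta = 626804.3 / 1052230.46 ≈ 0.59569 (5 s.f.)

0.59569


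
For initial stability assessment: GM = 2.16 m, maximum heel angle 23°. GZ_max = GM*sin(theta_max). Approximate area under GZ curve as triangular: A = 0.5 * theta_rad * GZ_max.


Formula: GZ_max = GM * sin(theta); Area = 0.5 * theta_rad * GZ_max
Step 1 — GZ_max = 2.16 * sin(23°) = 2.16 * 0.390731 = 0.843979 m
Step 2 — theta_rad = 23 * pi/180 = 0.401426 rad
Step 3 — Area = 0.5 * 0.401426 * 0.843979 ≈ 0.16940 m·rad (5 s.f.)

0.16940 m·rad


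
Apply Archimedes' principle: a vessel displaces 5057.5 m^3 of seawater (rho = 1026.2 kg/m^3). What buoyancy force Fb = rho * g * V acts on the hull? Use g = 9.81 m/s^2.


Formula: Fb = rho * g * V
Substituting: Fb = 1026.2 * 9.81 * 5057.5
Intermediate: 1026.2 * 9.81 = 10067.022
Result: Fb = 10067.022 * 5057.5 ≈ 50914000 N (5 s.f.)

50914000 N


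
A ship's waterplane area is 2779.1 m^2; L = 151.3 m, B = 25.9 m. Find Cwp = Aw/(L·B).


Formula: Cwp = Aw / (L * B)
Step 1 — L * B = 151.3 * 25.9 = 3918.67 m^2
Step 2 — Cwp = 2779.1 / 3918.67 ≈ 0.70919 (5 s.f.)

0.70919


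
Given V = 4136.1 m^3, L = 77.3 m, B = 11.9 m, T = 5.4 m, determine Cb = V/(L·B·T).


Formula: Cb = V / (L * B * T)
Step 1 — L * B * T = 77.3 * 11.9 * 5.4 = 4967.298 m^3
Step 2 — Cb = 4136.1 / 4967.298 ≈ 0.83267 (5 s.f.)

0.83267


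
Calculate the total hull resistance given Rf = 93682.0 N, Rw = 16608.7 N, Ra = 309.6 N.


Formula: Rt = Rf + Rw + Ra
Substituting: Rt = 93682.0 + 16608.7 + 309.6
Result: Rt = 110600.3 N

110600.3 N


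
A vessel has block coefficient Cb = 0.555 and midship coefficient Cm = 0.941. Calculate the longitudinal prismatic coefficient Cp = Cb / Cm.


Formula: Cp = Cb / Cm
Substituting: Cp = 0.555 / 0.941
Result: Cp ≈ 0.58980 (5 s.f.)

0.58980


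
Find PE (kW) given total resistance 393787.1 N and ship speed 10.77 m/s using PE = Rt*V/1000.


Formula: PE = Rt * V / 1000 (kW)
Step 1 — PE (W) = 393787.1 * 10.77 = 4241087.067 W
Step 2 — PE (kW) = 4241087.067 / 1000 ≈ 4241.1 kW (5 s.f.)

4241.1 kW


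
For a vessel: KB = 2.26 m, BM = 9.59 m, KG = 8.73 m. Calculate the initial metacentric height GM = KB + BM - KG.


Formula: GM = KB + BM - KG
Step 1 — KM = KB + BM = 2.26 + 9.59 = 11.85 m
Step 2 — GM = KM - KG = 11.85 - 8.73 = 3.12 m

3.12 m


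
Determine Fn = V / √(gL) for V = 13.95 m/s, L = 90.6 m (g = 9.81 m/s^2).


Formula: Fn = V / sqrt(g * L)
Step 1 — g * L = 9.81 * 90.6 = 888.786
Step 2 — sqrt(g * L) = sqrt(888.786) = 29.812514
Step 3 — Fn = 13.95 / 29.812514 ≈ 0.46792 (5 s.f.)

0.46792


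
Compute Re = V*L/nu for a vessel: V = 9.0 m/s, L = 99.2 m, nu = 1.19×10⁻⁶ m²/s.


Formula: Re = V * L / nu
Step 1 — V * L = 9.0 * 99.2 = 892.8 m^2/s
Step 2 — Re = 892.8 / 1.19e-6 = 7.50e+08

7.50e+08


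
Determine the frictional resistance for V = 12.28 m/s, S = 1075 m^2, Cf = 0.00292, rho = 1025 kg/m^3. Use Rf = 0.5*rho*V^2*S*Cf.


Formula: Rf = 0.5 * rho * V^2 * S * Cf
Step 1 — V^2 = 12.28^2 = 150.7984
Step 2 — 0.5 * rho * V^2 = 0.5 * 1025 * 150.7984 = 77284.18
Step 3 — Rf = 77284.18 * 1075 * 0.00292 ≈ 242600 N (5 s.f.)

242600 N


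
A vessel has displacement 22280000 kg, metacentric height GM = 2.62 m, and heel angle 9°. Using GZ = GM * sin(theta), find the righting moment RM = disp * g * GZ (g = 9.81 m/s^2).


Formula: GZ = GM * sin(theta); RM = disp * g * GZ
Step 1 — GZ = 2.62 * sin(9°) = 2.62 * 0.156434 = 0.409857 m
Step 2 — RM = 22280000 * 9.81 * 0.409857 ≈ 89581000 N·m (5 s.f.)

89581000 N·m


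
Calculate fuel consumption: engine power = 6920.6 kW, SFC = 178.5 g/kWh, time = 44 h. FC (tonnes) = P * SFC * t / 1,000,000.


Formula: FC (tonnes) = P * SFC * t / 1,000,000
Step 1 — P * SFC * t = 6920.6 * 178.5 * 44 = 54354392.4 g
Step 2 — FC (tonnes) = 54354392.4 / 1,000,000 ≈ 54.354 tonnes (5 s.f.)

54.354 tonnes


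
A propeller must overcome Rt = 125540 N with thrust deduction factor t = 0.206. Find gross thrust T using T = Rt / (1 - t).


Formula: T = Rt / (1 - t)
Step 1 — (1 - t) = 1 - 0.206 = 0.794
Step 2 — T = 125540 / 0.794 ≈ 158110 N (5 s.f.)

158110 N


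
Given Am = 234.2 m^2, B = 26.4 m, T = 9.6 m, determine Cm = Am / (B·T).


Formula: Cm = Am / (B * T)
Step 1 — B * T = 26.4 * 9.6 = 253.44 m^2
Step 2 — Cm = 234.2 / 253.44 ≈ 0.92408 (5 s.f.)

0.92408


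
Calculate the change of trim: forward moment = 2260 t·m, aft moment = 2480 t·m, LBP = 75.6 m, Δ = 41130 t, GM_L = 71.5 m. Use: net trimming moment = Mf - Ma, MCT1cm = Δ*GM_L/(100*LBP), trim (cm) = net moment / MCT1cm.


Formula: net trimming moment = Mf - Ma; MCT1cm = Δ*GM_L/(100*LBP); trim = net moment / MCT1cm
Step 1 — net trimming moment = 2260 - 2480 = -220 t·m
Step 2 — MCT1cm = 41130 * 71.5 / (100 * 75.6) = 388.994 t·m/cm
Step 3 — trim = -220 / 388.994 ≈ -0.56556 cm (5 s.f.)

-0.56556 cm


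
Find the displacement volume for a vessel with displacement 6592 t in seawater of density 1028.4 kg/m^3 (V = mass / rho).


Formula: V = mass / rho
Step 1 — convert tonnes to kg: 6592 t * 1000 = 6592000 kg
Step 2 — V = 6592000 / 1028.4 ≈ 6410.0 m^3 (5 s.f.)

6410.0 m^3


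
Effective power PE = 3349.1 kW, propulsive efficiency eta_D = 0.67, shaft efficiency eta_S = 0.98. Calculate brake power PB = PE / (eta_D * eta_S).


Formula: PB = PE / (eta_D * eta_S)
Step 1 — combined efficiency = eta_D * eta_S = 0.67 * 0.98 = 0.6566
Step 2 — PB = 3349.1 / 0.6566 ≈ 5100.7 kW (5 s.f.)

5100.7 kW


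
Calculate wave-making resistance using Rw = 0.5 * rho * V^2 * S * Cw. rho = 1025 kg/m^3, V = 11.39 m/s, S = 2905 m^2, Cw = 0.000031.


Formula: Rw = 0.5 * rho * V^2 * S * Cw
Step 1 — V^2 = 11.39^2 = 129.7321
Step 2 — 0.5 * rho * V^2 = 0.5 * 1025 * 129.7321 = 66487.70125
Step 3 — Rw = 66487.70125 * 2905 * 0.000031 ≈ 5987.5 N (5 s.f.)

5987.5 N


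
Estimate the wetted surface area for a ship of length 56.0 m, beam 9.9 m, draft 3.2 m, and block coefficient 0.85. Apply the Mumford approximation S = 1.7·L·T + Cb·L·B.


Formula: S = 1.7*L*T + V/T with V = Cb*L*B*T, i.e. S = L * (1.7*T + Cb*B)
Step 1 — 1.7*T = 1.7 * 3.2 = 5.44 m
Step 2 — Cb*B = 0.85 * 9.9 = 8.415 m
Step 3 — 1.7*T + Cb*B = 5.44 + 8.415 = 13.855 m
Step 4 — S = 56.0 * 13.855 ≈ 775.88 m^2 (5 s.f.)

775.88 m^2


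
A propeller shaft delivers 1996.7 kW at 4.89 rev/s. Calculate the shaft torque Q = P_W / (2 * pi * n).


Formula: Q = P_W / (2 * pi * n)
Step 1 — P_W = 1996.7 kW * 1000 = 1996700.0 W
Step 2 — 2 * pi * n = 2 * pi * 4.89 = 30.724776
Step 3 — Q = 1996700.0 / 30.724776 ≈ 64987 N·m (5 s.f.)

64987 N·m


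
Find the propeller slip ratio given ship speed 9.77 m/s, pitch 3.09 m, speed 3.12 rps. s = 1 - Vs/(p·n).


Formula: s = 1 - Vs / (p * n)
Step 1 — p * n = 3.09 * 3.12 = 9.6408
Step 2 — Vs / (p*n) = 9.77 / 9.6408 = 1.013401 (6 d.p.)
Step 3 — s = 1 - 1.013401 = -0.013401

-0.013401


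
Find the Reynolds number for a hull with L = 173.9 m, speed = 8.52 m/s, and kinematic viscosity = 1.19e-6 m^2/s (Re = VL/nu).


Formula: Re = V * L / nu
Step 1 — V * L = 8.52 * 173.9 = 1481.628 m^2/s
Step 2 — Re = 1481.628 / 1.19e-6 = 1.25e+09

1.25e+09


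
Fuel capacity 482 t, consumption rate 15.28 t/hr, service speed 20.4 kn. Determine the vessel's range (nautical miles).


Formula: endurance = fuel / rate; range = endurance * speed
Step 1 — endurance = 482 / 15.28 = 31.5445 hours
Step 2 — range = 31.5445 * 20.4 ≈ 643.51 nautical miles (5 s.f.)

643.51 NM


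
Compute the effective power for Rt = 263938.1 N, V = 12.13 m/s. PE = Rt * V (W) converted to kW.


Formula: PE = Rt * V / 1000 (kW)
Step 1 — PE (W) = 263938.1 * 12.13 = 3201569.153 W
Step 2 — PE (kW) = 3201569.153 / 1000 ≈ 3201.6 kW (5 s.f.)

3201.6 kW


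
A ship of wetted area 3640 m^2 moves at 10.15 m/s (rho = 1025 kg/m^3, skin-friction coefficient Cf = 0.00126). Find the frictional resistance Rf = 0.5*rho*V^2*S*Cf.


Formula: Rf = 0.5 * rho * V^2 * S * Cf
Step 1 — V^2 = 10.15^2 = 103.0225
Step 2 — 0.5 * rho * V^2 = 0.5 * 1025 * 103.0225 = 52799.03125
Step 3 — Rf = 52799.03125 * 3640 * 0.00126 ≈ 242160 N (5 s.f.)

242160 N


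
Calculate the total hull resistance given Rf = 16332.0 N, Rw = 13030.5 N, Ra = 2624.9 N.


Formula: Rt = Rf + Rw + Ra
Substituting: Rt = 16332.0 + 13030.5 + 2624.9
Result: Rt = 31987.4 N

31987.4 N


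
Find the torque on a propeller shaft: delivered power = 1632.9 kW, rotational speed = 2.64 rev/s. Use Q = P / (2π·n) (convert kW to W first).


Formula: Q = P_W / (2 * pi * n)
Step 1 — P_W = 1632.9 kW * 1000 = 1632900.0 W
Step 2 — 2 * pi * n = 2 * pi * 2.64 = 16.587609
Step 3 — Q = 1632900.0 / 16.587609 ≈ 98441 N·m (5 s.f.)

98441 N·m


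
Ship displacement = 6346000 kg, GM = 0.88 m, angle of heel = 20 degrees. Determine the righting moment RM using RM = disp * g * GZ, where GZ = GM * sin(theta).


Formula: GZ = GM * sin(theta); RM = disp * g * GZ
Step 1 — GZ = 0.88 * sin(20°) = 0.88 * 0.34202 = 0.300978 m
Step 2 — RM = 6346000 * 9.81 * 0.300978 ≈ 18737000 N·m (5 s.f.)

18737000 N·m


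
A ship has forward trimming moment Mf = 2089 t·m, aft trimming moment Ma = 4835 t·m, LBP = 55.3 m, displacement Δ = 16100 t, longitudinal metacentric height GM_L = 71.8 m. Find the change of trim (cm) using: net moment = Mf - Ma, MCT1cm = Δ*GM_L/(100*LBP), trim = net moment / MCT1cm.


Formula: net trimming moment = Mf - Ma; MCT1cm = Δ*GM_L/(100*LBP); trim = net moment / MCT1cm
Step 1 — net trimming moment = 2089 - 4835 = -2746 t·m
Step 2 — MCT1cm = 16100 * 71.8 / (100 * 55.3) = 209.038 t·m/cm
Step 3 — trim = -2746 / 209.038 ≈ -13.136 cm (5 s.f.)

-13.136 cm


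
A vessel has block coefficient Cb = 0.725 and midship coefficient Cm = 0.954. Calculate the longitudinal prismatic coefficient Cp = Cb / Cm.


Formula: Cp = Cb / Cm
Substituting: Cp = 0.725 / 0.954
Result: Cp ≈ 0.75996 (5 s.f.)

0.75996


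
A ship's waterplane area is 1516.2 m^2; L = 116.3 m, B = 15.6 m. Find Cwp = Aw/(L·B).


Formula: Cwp = Aw / (L * B)
Step 1 — L * B = 116.3 * 15.6 = 1814.28 m^2
Step 2 — Cwp = 1516.2 / 1814.28 ≈ 0.83570 (5 s.f.)

0.83570


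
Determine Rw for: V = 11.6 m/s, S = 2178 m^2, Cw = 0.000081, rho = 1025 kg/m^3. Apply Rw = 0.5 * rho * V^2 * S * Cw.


Formula: Rw = 0.5 * rho * V^2 * S * Cw
Step 1 — V^2 = 11.6^2 = 134.56
Step 2 — 0.5 * rho * V^2 = 0.5 * 1025 * 134.56 = 68962.0
Step 3 — Rw = 68962.0 * 2178 * 0.000081 ≈ 12166 N (5 s.f.)

12166 N


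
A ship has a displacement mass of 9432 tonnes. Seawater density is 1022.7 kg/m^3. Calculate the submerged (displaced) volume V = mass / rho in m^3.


Formula: V = mass / rho
Step 1 — convert tonnes to kg: 9432 t * 1000 = 9432000 kg
Step 2 — V = 9432000 / 1022.7 ≈ 9222.6 m^3 (5 s.f.)

9222.6 m^3


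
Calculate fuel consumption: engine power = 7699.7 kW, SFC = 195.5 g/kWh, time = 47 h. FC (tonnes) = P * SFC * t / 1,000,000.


Formula: FC (tonnes) = P * SFC * t / 1,000,000
Step 1 — P * SFC * t = 7699.7 * 195.5 * 47 = 70748693.45 g
Step 2 — FC (tonnes) = 70748693.45 / 1,000,000 ≈ 70.749 tonnes (5 s.f.)

70.749 tonnes


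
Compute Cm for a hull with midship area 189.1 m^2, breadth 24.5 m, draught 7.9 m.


Formula: Cm = Am / (B * T)
Step 1 — B * T = 24.5 * 7.9 = 193.55 m^2
Step 2 — Cm = 189.1 / 193.55 ≈ 0.97701 (5 s.f.)

0.97701


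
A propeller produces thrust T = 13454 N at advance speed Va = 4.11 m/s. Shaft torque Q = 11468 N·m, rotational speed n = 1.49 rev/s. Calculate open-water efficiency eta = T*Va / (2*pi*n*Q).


Formula: eta = T * Va / (2 * pi * n * Q)
Step 1 — numerator = T * Va = 13454 * 4.11 = 55295.94
Step 2 — 2 * pi * n = 2 * pi * 1.49 = 9.361946
Step 3 — denominator = 9.361946 * 11468 = 107362.8
Step 4 — eta = 55295.94 / 107362.8 ≈ 0.51504 (5 s.f.)

0.51504


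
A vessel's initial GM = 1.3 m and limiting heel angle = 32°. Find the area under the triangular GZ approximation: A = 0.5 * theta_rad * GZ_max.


Formula: GZ_max = GM * sin(theta); Area = 0.5 * theta_rad * GZ_max
Step 1 — GZ_max = 1.3 * sin(32°) = 1.3 * 0.529919 = 0.688895 m
Step 2 — theta_rad = 32 * pi/180 = 0.558505 rad
Step 3 — Area = 0.5 * 0.558505 * 0.688895 ≈ 0.19238 m·rad (5 s.f.)

0.19238 m·rad


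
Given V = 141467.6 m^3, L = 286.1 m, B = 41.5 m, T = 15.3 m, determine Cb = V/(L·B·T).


Formula: Cb = V / (L * B * T)
Step 1 — L * B * T = 286.1 * 41.5 * 15.3 = 181659.195 m^3
Step 2 — Cb = 141467.6 / 181659.195 ≈ 0.77875 (5 s.f.)

0.77875


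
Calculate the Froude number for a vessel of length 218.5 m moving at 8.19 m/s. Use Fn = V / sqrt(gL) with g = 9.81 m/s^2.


Formula: Fn = V / sqrt(g * L)
Step 1 — g * L = 9.81 * 218.5 = 2143.485
Step 2 — sqrt(g * L) = sqrt(2143.485) = 46.297786
Step 3 — Fn = 8.19 / 46.297786 ≈ 0.17690 (5 s.f.)

0.17690


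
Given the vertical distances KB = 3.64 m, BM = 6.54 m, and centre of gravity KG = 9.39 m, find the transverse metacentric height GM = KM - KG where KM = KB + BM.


Formula: GM = KB + BM - KG
Step 1 — KM = KB + BM = 3.64 + 6.54 = 10.18 m
Step 2 — GM = KM - KG = 10.18 - 9.39 = 0.79 m

0.79 m


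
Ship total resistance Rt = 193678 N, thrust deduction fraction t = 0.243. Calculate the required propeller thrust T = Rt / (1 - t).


Formula: T = Rt / (1 - t)
Step 1 — (1 - t) = 1 - 0.243 = 0.757
Step 2 — T = 193678 / 0.757 ≈ 255850 N (5 s.f.)

255850 N


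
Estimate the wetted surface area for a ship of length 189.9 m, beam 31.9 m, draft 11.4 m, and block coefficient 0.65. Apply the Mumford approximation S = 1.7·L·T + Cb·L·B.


Formula: S = 1.7*L*T + V/T with V = Cb*L*B*T, i.e. S = L * (1.7*T + Cb*B)
Step 1 — 1.7*T = 1.7 * 11.4 = 19.38 m
Step 2 — Cb*B = 0.65 * 31.9 = 20.735 m
Step 3 — 1.7*T + Cb*B = 19.38 + 20.735 = 40.115 m
Step 4 — S = 189.9 * 40.115 ≈ 7617.8 m^2 (5 s.f.)

7617.8 m^2


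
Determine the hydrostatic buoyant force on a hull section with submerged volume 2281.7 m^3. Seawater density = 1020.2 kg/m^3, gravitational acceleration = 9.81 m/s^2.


Formula: Fb = rho * g * V
Substituting: Fb = 1020.2 * 9.81 * 2281.7
Intermediate: 1020.2 * 9.81 = 10008.162
Result: Fb = 10008.162 * 2281.7 ≈ 22836000 N (5 s.f.)

22836000 N


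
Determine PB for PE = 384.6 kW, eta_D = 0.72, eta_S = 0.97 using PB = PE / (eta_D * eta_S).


Formula: PB = PE / (eta_D * eta_S)
Step 1 — combined efficiency = eta_D * eta_S = 0.72 * 0.97 = 0.6984
Step 2 — PB = 384.6 / 0.6984 ≈ 550.69 kW (5 s.f.)

550.69 kW


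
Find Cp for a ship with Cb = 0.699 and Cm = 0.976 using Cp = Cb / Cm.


Formula: Cp = Cb / Cm
Substituting: Cp = 0.699 / 0.976
Result: Cp ≈ 0.71619 (5 s.f.)

0.71619


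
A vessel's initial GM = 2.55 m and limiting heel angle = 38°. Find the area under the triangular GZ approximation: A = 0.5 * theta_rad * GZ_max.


Formula: GZ_max = GM * sin(theta); Area = 0.5 * theta_rad * GZ_max
Step 1 — GZ_max = 2.55 * sin(38°) = 2.55 * 0.615661 = 1.569936 m
Step 2 — theta_rad = 38 * pi/180 = 0.663225 rad
Step 3 — Area = 0.5 * 0.663225 * 1.569936 ≈ 0.52061 m·rad (5 s.f.)

0.52061 m·rad


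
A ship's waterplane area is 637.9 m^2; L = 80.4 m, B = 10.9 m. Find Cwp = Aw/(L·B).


Formula: Cwp = Aw / (L * B)
Step 1 — L * B = 80.4 * 10.9 = 876.36 m^2
Step 2 — Cwp = 637.9 / 876.36 ≈ 0.72790 (5 s.f.)

0.72790


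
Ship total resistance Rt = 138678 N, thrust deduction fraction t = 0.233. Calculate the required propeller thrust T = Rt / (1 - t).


Formula: T = Rt / (1 - t)
Step 1 — (1 - t) = 1 - 0.233 = 0.767
Step 2 — T = 138678 / 0.767 ≈ 180810 N (5 s.f.)

180810 N


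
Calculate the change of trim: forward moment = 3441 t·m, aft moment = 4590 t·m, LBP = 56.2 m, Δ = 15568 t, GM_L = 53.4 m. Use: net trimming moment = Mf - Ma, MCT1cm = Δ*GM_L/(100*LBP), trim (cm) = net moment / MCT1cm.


Formula: net trimming moment = Mf - Ma; MCT1cm = Δ*GM_L/(100*LBP); trim = net moment / MCT1cm
Step 1 — net trimming moment = 3441 - 4590 = -1149 t·m
Step 2 — MCT1cm = 15568 * 53.4 / (100 * 56.2) = 147.9237 t·m/cm
Step 3 — trim = -1149 / 147.9237 ≈ -7.7675 cm (5 s.f.)

-7.7675 cm


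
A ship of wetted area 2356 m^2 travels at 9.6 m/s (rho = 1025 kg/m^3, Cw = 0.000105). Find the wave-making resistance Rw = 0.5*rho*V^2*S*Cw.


Formula: Rw = 0.5 * rho * V^2 * S * Cw
Step 1 — V^2 = 9.6^2 = 92.16
Step 2 — 0.5 * rho * V^2 = 0.5 * 1025 * 92.16 = 47232.0
Step 3 — Rw = 47232.0 * 2356 * 0.000105 ≈ 11684 N (5 s.f.)

11684 N


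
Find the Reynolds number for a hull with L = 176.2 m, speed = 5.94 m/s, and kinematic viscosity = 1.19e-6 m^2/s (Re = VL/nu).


Formula: Re = V * L / nu
Step 1 — V * L = 5.94 * 176.2 = 1046.628 m^2/s
Step 2 — Re = 1046.628 / 1.19e-6 = 8.80e+08

8.80e+08


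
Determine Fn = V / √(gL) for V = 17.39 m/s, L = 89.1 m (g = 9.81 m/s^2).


Formula: Fn = V / sqrt(g * L)
Step 1 — g * L = 9.81 * 89.1 = 874.071
Step 2 — sqrt(g * L) = sqrt(874.071) = 29.564692
Step 3 — Fn = 17.39 / 29.564692 ≈ 0.58820 (5 s.f.)

0.58820


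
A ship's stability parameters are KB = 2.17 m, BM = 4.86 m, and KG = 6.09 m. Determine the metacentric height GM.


Formula: GM = KB + BM - KG
Step 1 — KM = KB + BM = 2.17 + 4.86 = 7.03 m
Step 2 — GM = KM - KG = 7.03 - 6.09 = 0.94 m

0.94 m


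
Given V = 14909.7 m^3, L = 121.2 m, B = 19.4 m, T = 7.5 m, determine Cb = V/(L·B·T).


Formula: Cb = V / (L * B * T)
Step 1 — L * B * T = 121.2 * 19.4 * 7.5 = 17634.6 m^3
Step 2 — Cb = 14909.7 / 17634.6 ≈ 0.84548 (5 s.f.)

0.84548


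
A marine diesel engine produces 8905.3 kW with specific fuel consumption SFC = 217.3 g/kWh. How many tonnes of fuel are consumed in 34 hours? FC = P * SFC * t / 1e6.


Formula: FC (tonnes) = P * SFC * t / 1,000,000
Step 1 — P * SFC * t = 8905.3 * 217.3 * 34 = 65794137.46 g
Step 2 — FC (tonnes) = 65794137.46 / 1,000,000 ≈ 65.794 tonnes (5 s.f.)

65.794 tonnes


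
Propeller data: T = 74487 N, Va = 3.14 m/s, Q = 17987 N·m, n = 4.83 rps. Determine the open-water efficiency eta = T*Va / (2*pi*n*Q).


Formula: eta = T * Va / (2 * pi * n * Q)
Step 1 — numerator = T * Va = 74487 * 3.14 = 233889.18
Step 2 — 2 * pi * n = 2 * pi * 4.83 = 30.347785
Step 3 — denominator = 30.347785 * 17987 = 545865.61
Step 4 — eta = 233889.18 / 545865.61 ≈ 0.42847 (5 s.f.)

0.42847


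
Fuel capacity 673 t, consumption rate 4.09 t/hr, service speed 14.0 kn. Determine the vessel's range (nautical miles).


Formula: endurance = fuel / rate; range = endurance * speed
Step 1 — endurance = 673 / 4.09 = 164.5477 hours
Step 2 — range = 164.5477 * 14.0 ≈ 2303.7 nautical miles (5 s.f.)

2303.7 NM


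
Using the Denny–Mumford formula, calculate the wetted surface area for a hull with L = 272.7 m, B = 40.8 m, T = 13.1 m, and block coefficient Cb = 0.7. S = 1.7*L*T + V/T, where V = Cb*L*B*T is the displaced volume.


Formula: S = 1.7*L*T + V/T with V = Cb*L*B*T, i.e. S = L * (1.7*T + Cb*B)
Step 1 — 1.7*T = 1.7 * 13.1 = 22.27 m
Step 2 — Cb*B = 0.7 * 40.8 = 28.56 m
Step 3 — 1.7*T + Cb*B = 22.27 + 28.56 = 50.83 m
Step 4 — S = 272.7 * 50.83 ≈ 13861 m^2 (5 s.f.)

13861 m^2


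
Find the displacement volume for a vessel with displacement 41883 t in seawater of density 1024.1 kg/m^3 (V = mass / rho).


Formula: V = mass / rho
Step 1 — convert tonnes to kg: 41883 t * 1000 = 41883000 kg
Step 2 — V = 41883000 / 1024.1 ≈ 40897 m^3 (5 s.f.)

40897 m^3


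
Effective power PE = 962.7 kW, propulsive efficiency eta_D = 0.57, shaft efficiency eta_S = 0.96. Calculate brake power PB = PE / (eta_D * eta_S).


Formula: PB = PE / (eta_D * eta_S)
Step 1 — combined efficiency = eta_D * eta_S = 0.57 * 0.96 = 0.5472
Step 2 — PB = 962.7 / 0.5472 ≈ 1759.3 kW (5 s.f.)

1759.3 kW


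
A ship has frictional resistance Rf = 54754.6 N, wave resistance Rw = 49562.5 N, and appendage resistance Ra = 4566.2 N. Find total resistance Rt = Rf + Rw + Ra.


Formula: Rt = Rf + Rw + Ra
Substituting: Rt = 54754.6 + 49562.5 + 4566.2
Result: Rt = 108883.3 N

108883.3 N


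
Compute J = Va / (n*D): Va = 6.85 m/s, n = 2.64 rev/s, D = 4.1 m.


Formula: J = Va / (n * D)
Step 1 — n * D = 2.64 * 4.1 = 10.824
Step 2 — J = 6.85 / 10.824 ≈ 0.63285 (5 s.f.)

0.63285


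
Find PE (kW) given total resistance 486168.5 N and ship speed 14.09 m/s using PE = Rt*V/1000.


Formula: PE = Rt * V / 1000 (kW)
Step 1 — PE (W) = 486168.5 * 14.09 = 6850114.165 W
Step 2 — PE (kW) = 6850114.165 / 1000 ≈ 6850.1 kW (5 s.f.)

6850.1 kW


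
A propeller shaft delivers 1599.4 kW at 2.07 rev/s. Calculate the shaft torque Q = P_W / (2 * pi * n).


Formula: Q = P_W / (2 * pi * n)
Step 1 — P_W = 1599.4 kW * 1000 = 1599400.0 W
Step 2 — 2 * pi * n = 2 * pi * 2.07 = 13.006194
Step 3 — Q = 1599400.0 / 13.006194 ≈ 122970 N·m (5 s.f.)

122970 N·m


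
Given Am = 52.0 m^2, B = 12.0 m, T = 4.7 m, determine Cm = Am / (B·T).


Formula: Cm = Am / (B * T)
Step 1 — B * T = 12.0 * 4.7 = 56.4 m^2
Step 2 — Cm = 52.0 / 56.4 ≈ 0.92199 (5 s.f.)

0.92199


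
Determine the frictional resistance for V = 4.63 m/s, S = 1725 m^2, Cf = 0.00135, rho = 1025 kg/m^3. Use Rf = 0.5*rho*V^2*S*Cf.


Formula: Rf = 0.5 * rho * V^2 * S * Cf
Step 1 — V^2 = 4.63^2 = 21.4369
Step 2 — 0.5 * rho * V^2 = 0.5 * 1025 * 21.4369 = 10986.41125
Step 3 — Rf = 10986.41125 * 1725 * 0.00135 ≈ 25585 N (5 s.f.)

25585 N


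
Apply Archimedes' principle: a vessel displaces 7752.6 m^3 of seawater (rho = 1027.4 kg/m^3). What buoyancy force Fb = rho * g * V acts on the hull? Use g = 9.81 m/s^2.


Formula: Fb = rho * g * V
Substituting: Fb = 1027.4 * 9.81 * 7752.6
Intermediate: 1027.4 * 9.81 = 10078.794
Result: Fb = 10078.794 * 7752.6 ≈ 78137000 N (5 s.f.)

78137000 N


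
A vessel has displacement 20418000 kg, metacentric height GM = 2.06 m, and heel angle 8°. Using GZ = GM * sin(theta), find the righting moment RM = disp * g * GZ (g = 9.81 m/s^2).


Formula: GZ = GM * sin(theta); RM = disp * g * GZ
Step 1 — GZ = 2.06 * sin(8°) = 2.06 * 0.139173 = 0.286696 m
Step 2 — RM = 20418000 * 9.81 * 0.286696 ≈ 57425000 N·m (5 s.f.)

57425000 N·m


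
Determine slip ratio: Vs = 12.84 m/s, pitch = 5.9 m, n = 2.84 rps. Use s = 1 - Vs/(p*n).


Formula: s = 1 - Vs / (p * n)
Step 1 — p * n = 5.9 * 2.84 = 16.756
Step 2 — Vs / (p*n) = 12.84 / 16.756 = 0.766293 (6 d.p.)
Step 3 — s = 1 - 0.766293 = 0.233707

0.233707


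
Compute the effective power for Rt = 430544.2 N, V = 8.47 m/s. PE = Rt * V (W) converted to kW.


Formula: PE = Rt * V / 1000 (kW)
Step 1 — PE (W) = 430544.2 * 8.47 = 3646709.374 W
Step 2 — PE (kW) = 3646709.374 / 1000 ≈ 3646.7 kW (5 s.f.)

3646.7 kW


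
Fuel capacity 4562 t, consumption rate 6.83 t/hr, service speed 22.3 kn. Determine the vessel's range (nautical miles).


Formula: endurance = fuel / rate; range = endurance * speed
Step 1 — endurance = 4562 / 6.83 = 667.9356 hours
Step 2 — range = 667.9356 * 22.3 ≈ 14895 nautical miles (5 s.f.)

14895 NM


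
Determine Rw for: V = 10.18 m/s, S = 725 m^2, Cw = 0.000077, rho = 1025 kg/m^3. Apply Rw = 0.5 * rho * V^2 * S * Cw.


Formula: Rw = 0.5 * rho * V^2 * S * Cw
Step 1 — V^2 = 10.18^2 = 103.6324
Step 2 — 0.5 * rho * V^2 = 0.5 * 1025 * 103.6324 = 53111.605
Step 3 — Rw = 53111.605 * 725 * 0.000077 ≈ 2965.0 N (5 s.f.)

2965.0 N


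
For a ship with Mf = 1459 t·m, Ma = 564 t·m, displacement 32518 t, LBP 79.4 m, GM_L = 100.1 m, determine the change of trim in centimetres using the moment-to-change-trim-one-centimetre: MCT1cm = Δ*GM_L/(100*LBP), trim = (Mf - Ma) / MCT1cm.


Formula: net trimming moment = Mf - Ma; MCT1cm = Δ*GM_L/(100*LBP); trim = net moment / MCT1cm
Step 1 — net trimming moment = 1459 - 564 = 895 t·m
Step 2 — MCT1cm = 32518 * 100.1 / (100 * 79.4) = 409.9561 t·m/cm
Step 3 — trim = 895 / 409.9561 ≈ 2.1832 cm (5 s.f.)

2.1832 cm


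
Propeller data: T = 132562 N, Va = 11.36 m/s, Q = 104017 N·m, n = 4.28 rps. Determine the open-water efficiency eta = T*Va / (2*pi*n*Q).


Formula: eta = T * Va / (2 * pi * n * Q)
Step 1 — numerator = T * Va = 132562 * 11.36 = 1505904.32
Step 2 — 2 * pi * n = 2 * pi * 4.28 = 26.892033
Step 3 — denominator = 26.892033 * 104017 = 2797228.6
Step 4 — eta = 1505904.32 / 2797228.6 ≈ 0.53836 (5 s.f.)

0.53836


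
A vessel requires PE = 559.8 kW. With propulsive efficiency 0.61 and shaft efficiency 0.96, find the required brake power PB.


Formula: PB = PE / (eta_D * eta_S)
Step 1 — combined efficiency = eta_D * eta_S = 0.61 * 0.96 = 0.5856
Step 2 — PB = 559.8 / 0.5856 ≈ 955.94 kW (5 s.f.)

955.94 kW


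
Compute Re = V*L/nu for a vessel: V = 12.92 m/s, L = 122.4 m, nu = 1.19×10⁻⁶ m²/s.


Formula: Re = V * L / nu
Step 1 — V * L = 12.92 * 122.4 = 1581.408 m^2/s
Step 2 — Re = 1581.408 / 1.19e-6 = 1.33e+09

1.33e+09


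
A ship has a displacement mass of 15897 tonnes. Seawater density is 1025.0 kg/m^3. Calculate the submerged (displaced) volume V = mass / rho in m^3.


Formula: V = mass / rho
Step 1 — convert tonnes to kg: 15897 t * 1000 = 15897000 kg
Step 2 — V = 15897000 / 1025.0 ≈ 15509 m^3 (5 s.f.)

15509 m^3


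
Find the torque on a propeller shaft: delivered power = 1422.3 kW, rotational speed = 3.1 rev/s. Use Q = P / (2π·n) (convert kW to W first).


Formula: Q = P_W / (2 * pi * n)
Step 1 — P_W = 1422.3 kW * 1000 = 1422300.0 W
Step 2 — 2 * pi * n = 2 * pi * 3.1 = 19.477874
Step 3 — Q = 1422300.0 / 19.477874 ≈ 73021 N·m (5 s.f.)

73021 N·m


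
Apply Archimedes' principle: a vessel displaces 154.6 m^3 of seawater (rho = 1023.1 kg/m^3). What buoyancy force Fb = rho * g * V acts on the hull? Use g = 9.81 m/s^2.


Formula: Fb = rho * g * V
Substituting: Fb = 1023.1 * 9.81 * 154.6
Intermediate: 1023.1 * 9.81 = 10036.611
Result: Fb = 10036.611 * 154.6 ≈ 1551700 N (5 s.f.)

1551700 N


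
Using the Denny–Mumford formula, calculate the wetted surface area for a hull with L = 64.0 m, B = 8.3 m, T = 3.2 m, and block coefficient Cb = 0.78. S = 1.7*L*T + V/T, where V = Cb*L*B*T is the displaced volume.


Formula: S = 1.7*L*T + V/T with V = Cb*L*B*T, i.e. S = L * (1.7*T + Cb*B)
Step 1 — 1.7*T = 1.7 * 3.2 = 5.44 m
Step 2 — Cb*B = 0.78 * 8.3 = 6.474 m
Step 3 — 1.7*T + Cb*B = 5.44 + 6.474 = 11.914 m
Step 4 — S = 64.0 * 11.914 ≈ 762.50 m^2 (5 s.f.)

762.50 m^2


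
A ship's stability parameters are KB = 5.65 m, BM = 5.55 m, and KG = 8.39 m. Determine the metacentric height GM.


Formula: GM = KB + BM - KG
Step 1 — KM = KB + BM = 5.65 + 5.55 = 11.2 m
Step 2 — GM = KM - KG = 11.2 - 8.39 = 2.81 m

2.81 m


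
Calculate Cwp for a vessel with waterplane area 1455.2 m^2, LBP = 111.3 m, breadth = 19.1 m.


Formula: Cwp = Aw / (L * B)
Step 1 — L * B = 111.3 * 19.1 = 2125.83 m^2
Step 2 — Cwp = 1455.2 / 2125.83 ≈ 0.68453 (5 s.f.)

0.68453


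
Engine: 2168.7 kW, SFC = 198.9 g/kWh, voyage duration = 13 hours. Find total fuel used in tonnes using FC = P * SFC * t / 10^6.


Formula: FC (tonnes) = P * SFC * t / 1,000,000
Step 1 — P * SFC * t = 2168.7 * 198.9 * 13 = 5607607.59 g
Step 2 — FC (tonnes) = 5607607.59 / 1,000,000 ≈ 5.6076 tonnes (5 s.f.)

5.6076 tonnes


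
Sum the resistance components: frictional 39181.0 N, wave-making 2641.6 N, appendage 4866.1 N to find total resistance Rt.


Formula: Rt = Rf + Rw + Ra
Substituting: Rt = 39181.0 + 2641.6 + 4866.1
Result: Rt = 46688.7 N

46688.7 N


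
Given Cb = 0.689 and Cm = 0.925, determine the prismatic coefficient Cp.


Formula: Cp = Cb / Cm
Substituting: Cp = 0.689 / 0.925
Result: Cp ≈ 0.74486 (5 s.f.)

0.74486


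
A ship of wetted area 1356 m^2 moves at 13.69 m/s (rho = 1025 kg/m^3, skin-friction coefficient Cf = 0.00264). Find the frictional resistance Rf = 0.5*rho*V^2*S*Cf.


Formula: Rf = 0.5 * rho * V^2 * S * Cf
Step 1 — V^2 = 13.69^2 = 187.4161
Step 2 — 0.5 * rho * V^2 = 0.5 * 1025 * 187.4161 = 96050.75125
Step 3 — Rf = 96050.75125 * 1356 * 0.00264 ≈ 343850 N (5 s.f.)

343850 N


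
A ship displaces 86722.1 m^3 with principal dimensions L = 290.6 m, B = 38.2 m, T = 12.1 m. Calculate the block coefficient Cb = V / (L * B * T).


Formula: Cb = V / (L * B * T)
Step 1 — L * B * T = 290.6 * 38.2 * 12.1 = 134321.132 m^3
Step 2 — Cb = 86722.1 / 134321.132 ≈ 0.64563 (5 s.f.)

0.64563


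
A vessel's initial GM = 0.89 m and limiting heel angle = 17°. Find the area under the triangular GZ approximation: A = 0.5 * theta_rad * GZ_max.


Formula: GZ_max = GM * sin(theta); Area = 0.5 * theta_rad * GZ_max
Step 1 — GZ_max = 0.89 * sin(17°) = 0.89 * 0.292372 = 0.260211 m
Step 2 — theta_rad = 17 * pi/180 = 0.296706 rad
Step 3 — Area = 0.5 * 0.296706 * 0.260211 ≈ 0.038603 m·rad (5 s.f.)

0.038603 m·rad


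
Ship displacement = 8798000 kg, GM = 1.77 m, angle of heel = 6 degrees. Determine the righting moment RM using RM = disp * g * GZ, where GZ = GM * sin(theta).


Formula: GZ = GM * sin(theta); RM = disp * g * GZ
Step 1 — GZ = 1.77 * sin(6°) = 1.77 * 0.104528 = 0.185015 m
Step 2 — RM = 8798000 * 9.81 * 0.185015 ≈ 15968000 N·m (5 s.f.)

15968000 N·m


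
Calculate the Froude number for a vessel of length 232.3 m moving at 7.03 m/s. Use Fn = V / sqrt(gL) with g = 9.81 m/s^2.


Formula: Fn = V / sqrt(g * L)
Step 1 — g * L = 9.81 * 232.3 = 2278.863
Step 2 — sqrt(g * L) = sqrt(2278.863) = 47.737438
Step 3 — Fn = 7.03 / 47.737438 ≈ 0.14726 (5 s.f.)

0.14726


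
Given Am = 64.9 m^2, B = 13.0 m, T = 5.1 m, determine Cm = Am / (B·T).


Formula: Cm = Am / (B * T)
Step 1 — B * T = 13.0 * 5.1 = 66.3 m^2
Step 2 — Cm = 64.9 / 66.3 ≈ 0.97888 (5 s.f.)

0.97888


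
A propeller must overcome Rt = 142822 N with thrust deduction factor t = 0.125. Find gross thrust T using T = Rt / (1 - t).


Formula: T = Rt / (1 - t)
Step 1 — (1 - t) = 1 - 0.125 = 0.875
Step 2 — T = 142822 / 0.875 ≈ 163230 N (5 s.f.)

163230 N


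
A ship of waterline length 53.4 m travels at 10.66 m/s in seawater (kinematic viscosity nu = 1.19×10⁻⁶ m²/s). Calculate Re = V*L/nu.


Formula: Re = V * L / nu
Step 1 — V * L = 10.66 * 53.4 = 569.244 m^2/s
Step 2 — Re = 569.244 / 1.19e-6 = 4.78e+08

4.78e+08


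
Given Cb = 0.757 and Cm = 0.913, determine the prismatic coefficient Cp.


Formula: Cp = Cb / Cm
Substituting: Cp = 0.757 / 0.913
Result: Cp ≈ 0.82913 (5 s.f.)

0.82913
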